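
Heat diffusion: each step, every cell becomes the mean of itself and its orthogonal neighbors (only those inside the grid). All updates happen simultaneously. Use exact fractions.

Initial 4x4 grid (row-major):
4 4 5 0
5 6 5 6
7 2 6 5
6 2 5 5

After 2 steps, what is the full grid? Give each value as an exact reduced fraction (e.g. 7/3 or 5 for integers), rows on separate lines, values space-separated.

Answer: 175/36 1019/240 1051/240 67/18
577/120 497/100 221/50 563/120
201/40 447/100 124/25 191/40
55/12 357/80 357/80 5

Derivation:
After step 1:
  13/3 19/4 7/2 11/3
  11/2 22/5 28/5 4
  5 23/5 23/5 11/2
  5 15/4 9/2 5
After step 2:
  175/36 1019/240 1051/240 67/18
  577/120 497/100 221/50 563/120
  201/40 447/100 124/25 191/40
  55/12 357/80 357/80 5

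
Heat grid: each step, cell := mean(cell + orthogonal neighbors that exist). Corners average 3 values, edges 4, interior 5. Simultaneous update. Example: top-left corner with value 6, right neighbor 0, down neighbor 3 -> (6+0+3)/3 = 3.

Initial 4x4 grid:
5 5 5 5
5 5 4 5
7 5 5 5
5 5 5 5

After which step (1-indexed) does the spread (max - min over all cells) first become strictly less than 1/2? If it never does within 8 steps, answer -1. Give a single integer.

Step 1: max=17/3, min=19/4, spread=11/12
Step 2: max=331/60, min=239/50, spread=221/300
Step 3: max=2911/540, min=11633/2400, spread=11743/21600
Step 4: max=8569/1620, min=52429/10800, spread=14093/32400
  -> spread < 1/2 first at step 4
Step 5: max=127799/24300, min=1584019/324000, spread=359903/972000
Step 6: max=9499469/1822500, min=47643397/9720000, spread=9061313/29160000
Step 7: max=2268849781/437400000, min=1436281213/291600000, spread=228855923/874800000
Step 8: max=6772173163/1312200000, min=43224697009/8748000000, spread=5769372233/26244000000

Answer: 4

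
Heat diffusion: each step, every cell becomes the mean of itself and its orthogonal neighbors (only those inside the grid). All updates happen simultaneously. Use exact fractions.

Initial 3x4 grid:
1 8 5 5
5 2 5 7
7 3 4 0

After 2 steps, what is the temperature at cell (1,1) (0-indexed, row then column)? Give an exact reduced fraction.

Answer: 419/100

Derivation:
Step 1: cell (1,1) = 23/5
Step 2: cell (1,1) = 419/100
Full grid after step 2:
  149/36 1141/240 1201/240 47/9
  1081/240 419/100 111/25 1091/240
  17/4 83/20 229/60 131/36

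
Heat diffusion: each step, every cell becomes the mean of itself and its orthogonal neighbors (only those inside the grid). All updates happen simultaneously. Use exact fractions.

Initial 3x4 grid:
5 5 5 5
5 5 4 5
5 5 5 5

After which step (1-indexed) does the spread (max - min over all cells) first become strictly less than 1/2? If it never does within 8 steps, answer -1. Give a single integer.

Step 1: max=5, min=19/4, spread=1/4
  -> spread < 1/2 first at step 1
Step 2: max=5, min=477/100, spread=23/100
Step 3: max=1987/400, min=23189/4800, spread=131/960
Step 4: max=35609/7200, min=209449/43200, spread=841/8640
Step 5: max=7106627/1440000, min=83857949/17280000, spread=56863/691200
Step 6: max=63810457/12960000, min=756065659/155520000, spread=386393/6220800
Step 7: max=25499641187/5184000000, min=302646276869/62208000000, spread=26795339/497664000
Step 8: max=1528113850333/311040000000, min=18178584285871/3732480000000, spread=254051069/5971968000

Answer: 1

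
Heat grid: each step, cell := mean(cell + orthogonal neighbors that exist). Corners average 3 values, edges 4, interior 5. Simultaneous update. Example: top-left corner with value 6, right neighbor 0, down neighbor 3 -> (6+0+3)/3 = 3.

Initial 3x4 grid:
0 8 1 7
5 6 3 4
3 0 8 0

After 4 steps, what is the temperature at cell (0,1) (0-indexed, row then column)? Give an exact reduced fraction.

Step 1: cell (0,1) = 15/4
Step 2: cell (0,1) = 517/120
Step 3: cell (0,1) = 14809/3600
Step 4: cell (0,1) = 54461/13500
Full grid after step 4:
  256133/64800 54461/13500 4603/1125 87101/21600
  548269/144000 234551/60000 78467/20000 188573/48000
  239233/64800 100547/27000 68273/18000 81301/21600

Answer: 54461/13500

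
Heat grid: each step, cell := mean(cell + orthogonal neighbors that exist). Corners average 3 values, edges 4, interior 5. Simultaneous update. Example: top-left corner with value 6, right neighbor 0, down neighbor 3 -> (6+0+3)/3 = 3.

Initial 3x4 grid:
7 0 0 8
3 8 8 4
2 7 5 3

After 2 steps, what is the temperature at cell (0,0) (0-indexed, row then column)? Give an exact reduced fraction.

Step 1: cell (0,0) = 10/3
Step 2: cell (0,0) = 145/36
Full grid after step 2:
  145/36 977/240 67/16 55/12
  263/60 489/100 257/50 75/16
  29/6 409/80 81/16 31/6

Answer: 145/36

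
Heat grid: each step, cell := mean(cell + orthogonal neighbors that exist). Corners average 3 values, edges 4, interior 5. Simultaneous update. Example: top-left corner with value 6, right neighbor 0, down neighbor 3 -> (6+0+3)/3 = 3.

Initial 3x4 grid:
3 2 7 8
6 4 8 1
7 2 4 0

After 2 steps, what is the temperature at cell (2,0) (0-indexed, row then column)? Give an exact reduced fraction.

Step 1: cell (2,0) = 5
Step 2: cell (2,0) = 19/4
Full grid after step 2:
  38/9 1099/240 1223/240 95/18
  271/60 449/100 116/25 321/80
  19/4 343/80 853/240 113/36

Answer: 19/4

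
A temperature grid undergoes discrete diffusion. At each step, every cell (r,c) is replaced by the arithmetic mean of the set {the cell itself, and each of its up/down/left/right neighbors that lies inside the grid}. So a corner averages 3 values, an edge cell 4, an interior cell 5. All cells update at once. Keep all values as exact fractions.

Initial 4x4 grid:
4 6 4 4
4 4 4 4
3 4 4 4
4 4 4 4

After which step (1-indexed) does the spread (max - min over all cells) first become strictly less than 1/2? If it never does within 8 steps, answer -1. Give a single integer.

Answer: 4

Derivation:
Step 1: max=14/3, min=11/3, spread=1
Step 2: max=271/60, min=449/120, spread=31/40
Step 3: max=4667/1080, min=4109/1080, spread=31/60
Step 4: max=230497/54000, min=125711/32400, spread=7867/20250
  -> spread < 1/2 first at step 4
Step 5: max=4088639/972000, min=3794861/972000, spread=16321/54000
Step 6: max=203256541/48600000, min=114932237/29160000, spread=17554219/72900000
Step 7: max=6057409273/1458000000, min=3465234629/874800000, spread=423027337/2187000000
Step 8: max=181080025537/43740000000, min=104491219961/26244000000, spread=10391988403/65610000000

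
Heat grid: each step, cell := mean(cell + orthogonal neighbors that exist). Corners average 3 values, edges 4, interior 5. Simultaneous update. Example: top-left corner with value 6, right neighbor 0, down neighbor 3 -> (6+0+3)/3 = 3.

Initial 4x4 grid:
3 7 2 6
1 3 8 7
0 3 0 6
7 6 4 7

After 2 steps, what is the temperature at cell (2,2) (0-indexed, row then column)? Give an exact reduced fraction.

Step 1: cell (2,2) = 21/5
Step 2: cell (2,2) = 397/100
Full grid after step 2:
  55/18 527/120 37/8 35/6
  377/120 163/50 251/50 83/16
  337/120 15/4 397/100 1297/240
  145/36 959/240 1147/240 179/36

Answer: 397/100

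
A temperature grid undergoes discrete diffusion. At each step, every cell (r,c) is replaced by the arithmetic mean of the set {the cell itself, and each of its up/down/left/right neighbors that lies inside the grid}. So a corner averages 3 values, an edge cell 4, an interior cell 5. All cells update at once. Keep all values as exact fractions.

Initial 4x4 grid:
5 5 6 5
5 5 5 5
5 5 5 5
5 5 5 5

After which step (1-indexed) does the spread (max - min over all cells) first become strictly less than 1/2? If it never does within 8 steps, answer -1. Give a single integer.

Answer: 1

Derivation:
Step 1: max=16/3, min=5, spread=1/3
  -> spread < 1/2 first at step 1
Step 2: max=631/120, min=5, spread=31/120
Step 3: max=5611/1080, min=5, spread=211/1080
Step 4: max=556843/108000, min=5, spread=16843/108000
Step 5: max=4998643/972000, min=45079/9000, spread=130111/972000
Step 6: max=149442367/29160000, min=2707159/540000, spread=3255781/29160000
Step 7: max=4474353691/874800000, min=2711107/540000, spread=82360351/874800000
Step 8: max=133971316891/26244000000, min=488506441/97200000, spread=2074577821/26244000000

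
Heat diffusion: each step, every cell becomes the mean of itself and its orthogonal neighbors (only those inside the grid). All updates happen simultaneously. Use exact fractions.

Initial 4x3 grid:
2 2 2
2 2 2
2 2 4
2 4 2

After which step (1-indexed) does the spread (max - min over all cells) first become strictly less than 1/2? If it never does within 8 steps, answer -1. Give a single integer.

Answer: 5

Derivation:
Step 1: max=10/3, min=2, spread=4/3
Step 2: max=113/40, min=2, spread=33/40
Step 3: max=3019/1080, min=2, spread=859/1080
Step 4: max=171203/64800, min=1879/900, spread=7183/12960
Step 5: max=10115077/3888000, min=114211/54000, spread=378377/777600
  -> spread < 1/2 first at step 5
Step 6: max=592221623/233280000, min=1169789/540000, spread=3474911/9331200
Step 7: max=35076400357/13996800000, min=106653989/48600000, spread=174402061/559872000
Step 8: max=2076900566063/839808000000, min=12975816727/5832000000, spread=1667063659/6718464000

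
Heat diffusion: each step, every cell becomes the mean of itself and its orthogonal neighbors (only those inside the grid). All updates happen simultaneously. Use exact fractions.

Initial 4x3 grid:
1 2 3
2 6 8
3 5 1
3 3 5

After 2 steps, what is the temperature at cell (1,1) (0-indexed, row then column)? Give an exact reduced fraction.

Answer: 187/50

Derivation:
Step 1: cell (1,1) = 23/5
Step 2: cell (1,1) = 187/50
Full grid after step 2:
  23/9 17/5 71/18
  751/240 187/50 1091/240
  257/80 101/25 317/80
  41/12 17/5 47/12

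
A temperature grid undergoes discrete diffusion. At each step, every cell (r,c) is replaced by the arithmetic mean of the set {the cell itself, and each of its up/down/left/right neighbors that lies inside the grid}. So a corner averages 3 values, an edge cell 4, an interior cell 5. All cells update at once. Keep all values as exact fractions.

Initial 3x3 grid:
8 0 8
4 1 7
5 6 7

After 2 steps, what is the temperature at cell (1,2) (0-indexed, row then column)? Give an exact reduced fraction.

Answer: 1261/240

Derivation:
Step 1: cell (1,2) = 23/4
Step 2: cell (1,2) = 1261/240
Full grid after step 2:
  17/4 337/80 5
  171/40 457/100 1261/240
  19/4 1201/240 103/18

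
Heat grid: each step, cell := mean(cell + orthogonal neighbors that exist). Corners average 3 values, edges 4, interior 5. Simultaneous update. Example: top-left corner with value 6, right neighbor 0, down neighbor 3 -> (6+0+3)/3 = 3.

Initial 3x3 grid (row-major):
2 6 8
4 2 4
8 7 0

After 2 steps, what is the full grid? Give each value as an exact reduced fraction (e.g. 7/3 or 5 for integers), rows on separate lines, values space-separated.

Answer: 25/6 191/40 14/3
71/15 417/100 533/120
175/36 377/80 137/36

Derivation:
After step 1:
  4 9/2 6
  4 23/5 7/2
  19/3 17/4 11/3
After step 2:
  25/6 191/40 14/3
  71/15 417/100 533/120
  175/36 377/80 137/36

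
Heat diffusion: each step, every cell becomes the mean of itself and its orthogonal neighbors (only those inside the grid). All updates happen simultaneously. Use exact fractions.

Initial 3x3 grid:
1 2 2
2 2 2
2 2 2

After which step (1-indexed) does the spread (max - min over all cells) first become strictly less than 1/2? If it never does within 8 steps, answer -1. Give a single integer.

Step 1: max=2, min=5/3, spread=1/3
  -> spread < 1/2 first at step 1
Step 2: max=2, min=31/18, spread=5/18
Step 3: max=2, min=391/216, spread=41/216
Step 4: max=709/360, min=23789/12960, spread=347/2592
Step 5: max=7043/3600, min=1448263/777600, spread=2921/31104
Step 6: max=838517/432000, min=87483461/46656000, spread=24611/373248
Step 7: max=18783259/9720000, min=5279997967/2799360000, spread=207329/4478976
Step 8: max=997998401/518400000, min=317893247549/167961600000, spread=1746635/53747712

Answer: 1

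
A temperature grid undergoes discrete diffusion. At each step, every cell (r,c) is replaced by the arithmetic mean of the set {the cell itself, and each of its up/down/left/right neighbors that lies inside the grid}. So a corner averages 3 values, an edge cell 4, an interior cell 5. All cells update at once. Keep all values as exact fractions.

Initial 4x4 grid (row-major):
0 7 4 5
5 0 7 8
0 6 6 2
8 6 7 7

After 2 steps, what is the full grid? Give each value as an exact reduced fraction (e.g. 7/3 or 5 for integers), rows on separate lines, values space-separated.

Answer: 8/3 35/8 115/24 203/36
15/4 88/25 537/100 263/48
107/30 257/50 529/100 1331/240
97/18 1291/240 1451/240 211/36

Derivation:
After step 1:
  4 11/4 23/4 17/3
  5/4 5 5 11/2
  19/4 18/5 28/5 23/4
  14/3 27/4 13/2 16/3
After step 2:
  8/3 35/8 115/24 203/36
  15/4 88/25 537/100 263/48
  107/30 257/50 529/100 1331/240
  97/18 1291/240 1451/240 211/36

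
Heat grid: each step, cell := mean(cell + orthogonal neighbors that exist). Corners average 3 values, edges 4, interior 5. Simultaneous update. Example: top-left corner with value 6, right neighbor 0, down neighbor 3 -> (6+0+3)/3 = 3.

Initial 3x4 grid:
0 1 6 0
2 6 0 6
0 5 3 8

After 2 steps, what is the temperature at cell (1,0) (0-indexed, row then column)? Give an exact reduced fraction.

Step 1: cell (1,0) = 2
Step 2: cell (1,0) = 61/30
Full grid after step 2:
  25/12 11/5 33/10 37/12
  61/30 63/20 13/4 521/120
  47/18 379/120 521/120 79/18

Answer: 61/30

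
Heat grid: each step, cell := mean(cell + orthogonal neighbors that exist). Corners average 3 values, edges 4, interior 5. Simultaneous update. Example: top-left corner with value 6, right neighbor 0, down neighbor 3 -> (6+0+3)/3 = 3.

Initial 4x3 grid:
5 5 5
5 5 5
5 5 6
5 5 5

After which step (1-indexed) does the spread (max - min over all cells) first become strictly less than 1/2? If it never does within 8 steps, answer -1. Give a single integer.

Step 1: max=16/3, min=5, spread=1/3
  -> spread < 1/2 first at step 1
Step 2: max=631/120, min=5, spread=31/120
Step 3: max=5611/1080, min=5, spread=211/1080
Step 4: max=556897/108000, min=9047/1800, spread=14077/108000
Step 5: max=5000407/972000, min=543683/108000, spread=5363/48600
Step 6: max=149540809/29160000, min=302869/60000, spread=93859/1166400
Step 7: max=8958274481/1749600000, min=491336467/97200000, spread=4568723/69984000
Step 8: max=536660435629/104976000000, min=14761618889/2916000000, spread=8387449/167961600

Answer: 1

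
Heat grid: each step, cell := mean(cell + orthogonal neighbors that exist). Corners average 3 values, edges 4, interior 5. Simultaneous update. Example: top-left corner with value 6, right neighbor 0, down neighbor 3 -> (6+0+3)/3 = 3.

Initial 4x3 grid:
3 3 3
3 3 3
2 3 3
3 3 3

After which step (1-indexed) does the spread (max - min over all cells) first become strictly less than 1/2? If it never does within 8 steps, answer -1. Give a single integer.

Answer: 1

Derivation:
Step 1: max=3, min=8/3, spread=1/3
  -> spread < 1/2 first at step 1
Step 2: max=3, min=329/120, spread=31/120
Step 3: max=3, min=3029/1080, spread=211/1080
Step 4: max=5353/1800, min=307103/108000, spread=14077/108000
Step 5: max=320317/108000, min=2775593/972000, spread=5363/48600
Step 6: max=177131/60000, min=83739191/29160000, spread=93859/1166400
Step 7: max=286263533/97200000, min=5038525519/1749600000, spread=4568723/69984000
Step 8: max=8566381111/2916000000, min=303147564371/104976000000, spread=8387449/167961600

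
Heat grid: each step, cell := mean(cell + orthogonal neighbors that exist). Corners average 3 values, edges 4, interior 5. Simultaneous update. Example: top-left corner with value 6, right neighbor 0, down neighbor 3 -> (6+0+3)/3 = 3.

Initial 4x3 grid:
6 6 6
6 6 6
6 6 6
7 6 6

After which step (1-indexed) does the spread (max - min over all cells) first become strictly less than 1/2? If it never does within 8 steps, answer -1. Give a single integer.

Step 1: max=19/3, min=6, spread=1/3
  -> spread < 1/2 first at step 1
Step 2: max=113/18, min=6, spread=5/18
Step 3: max=1337/216, min=6, spread=41/216
Step 4: max=159737/25920, min=6, spread=4217/25920
Step 5: max=9540349/1555200, min=43279/7200, spread=38417/311040
Step 6: max=571072211/93312000, min=866597/144000, spread=1903471/18662400
Step 7: max=34193309089/5598720000, min=26035759/4320000, spread=18038617/223948800
Step 8: max=2048807382851/335923200000, min=2345726759/388800000, spread=883978523/13436928000

Answer: 1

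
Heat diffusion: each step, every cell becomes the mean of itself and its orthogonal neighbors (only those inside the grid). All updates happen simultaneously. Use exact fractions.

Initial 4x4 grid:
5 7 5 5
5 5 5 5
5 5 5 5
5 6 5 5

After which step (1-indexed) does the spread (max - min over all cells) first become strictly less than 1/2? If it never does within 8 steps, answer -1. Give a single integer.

Answer: 3

Derivation:
Step 1: max=17/3, min=5, spread=2/3
Step 2: max=331/60, min=5, spread=31/60
Step 3: max=2911/540, min=1513/300, spread=469/1350
  -> spread < 1/2 first at step 3
Step 4: max=86329/16200, min=45703/9000, spread=10159/40500
Step 5: max=2580019/486000, min=1651237/324000, spread=206327/972000
Step 6: max=38513009/7290000, min=49640173/9720000, spread=5131517/29160000
Step 7: max=2303950771/437400000, min=298529969/58320000, spread=129952007/874800000
Step 8: max=538499618/102515625, min=44861738137/8748000000, spread=3270687797/26244000000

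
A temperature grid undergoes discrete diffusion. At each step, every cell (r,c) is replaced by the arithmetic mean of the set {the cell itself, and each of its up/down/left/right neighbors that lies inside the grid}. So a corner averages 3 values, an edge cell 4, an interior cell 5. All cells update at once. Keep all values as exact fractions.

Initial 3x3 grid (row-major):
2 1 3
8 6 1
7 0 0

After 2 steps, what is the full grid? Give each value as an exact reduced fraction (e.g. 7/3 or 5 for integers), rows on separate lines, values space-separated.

Answer: 149/36 173/60 43/18
1057/240 177/50 77/40
14/3 707/240 73/36

Derivation:
After step 1:
  11/3 3 5/3
  23/4 16/5 5/2
  5 13/4 1/3
After step 2:
  149/36 173/60 43/18
  1057/240 177/50 77/40
  14/3 707/240 73/36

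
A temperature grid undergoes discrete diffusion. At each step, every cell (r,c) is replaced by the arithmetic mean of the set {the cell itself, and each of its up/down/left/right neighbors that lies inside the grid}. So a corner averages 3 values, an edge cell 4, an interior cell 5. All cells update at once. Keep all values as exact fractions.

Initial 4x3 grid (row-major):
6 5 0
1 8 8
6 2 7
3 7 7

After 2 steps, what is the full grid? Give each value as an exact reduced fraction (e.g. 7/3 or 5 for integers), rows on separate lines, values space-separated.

Answer: 14/3 1073/240 89/18
341/80 531/100 1253/240
235/48 491/100 99/16
157/36 277/48 71/12

Derivation:
After step 1:
  4 19/4 13/3
  21/4 24/5 23/4
  3 6 6
  16/3 19/4 7
After step 2:
  14/3 1073/240 89/18
  341/80 531/100 1253/240
  235/48 491/100 99/16
  157/36 277/48 71/12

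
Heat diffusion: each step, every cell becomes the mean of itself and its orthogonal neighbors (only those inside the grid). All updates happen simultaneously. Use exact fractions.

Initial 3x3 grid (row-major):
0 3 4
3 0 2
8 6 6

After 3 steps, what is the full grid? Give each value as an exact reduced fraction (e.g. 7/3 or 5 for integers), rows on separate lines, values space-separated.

After step 1:
  2 7/4 3
  11/4 14/5 3
  17/3 5 14/3
After step 2:
  13/6 191/80 31/12
  793/240 153/50 101/30
  161/36 68/15 38/9
After step 3:
  943/360 4079/1600 667/240
  46811/14400 9991/3000 11909/3600
  8863/2160 14659/3600 1091/270

Answer: 943/360 4079/1600 667/240
46811/14400 9991/3000 11909/3600
8863/2160 14659/3600 1091/270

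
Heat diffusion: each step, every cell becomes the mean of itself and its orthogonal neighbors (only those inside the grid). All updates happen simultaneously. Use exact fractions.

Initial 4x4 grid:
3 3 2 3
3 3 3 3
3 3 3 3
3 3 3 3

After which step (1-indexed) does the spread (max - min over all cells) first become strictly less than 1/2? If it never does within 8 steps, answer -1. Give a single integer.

Step 1: max=3, min=8/3, spread=1/3
  -> spread < 1/2 first at step 1
Step 2: max=3, min=329/120, spread=31/120
Step 3: max=3, min=3029/1080, spread=211/1080
Step 4: max=3, min=307157/108000, spread=16843/108000
Step 5: max=26921/9000, min=2777357/972000, spread=130111/972000
Step 6: max=1612841/540000, min=83837633/29160000, spread=3255781/29160000
Step 7: max=1608893/540000, min=2524046309/874800000, spread=82360351/874800000
Step 8: max=289093559/97200000, min=75980683109/26244000000, spread=2074577821/26244000000

Answer: 1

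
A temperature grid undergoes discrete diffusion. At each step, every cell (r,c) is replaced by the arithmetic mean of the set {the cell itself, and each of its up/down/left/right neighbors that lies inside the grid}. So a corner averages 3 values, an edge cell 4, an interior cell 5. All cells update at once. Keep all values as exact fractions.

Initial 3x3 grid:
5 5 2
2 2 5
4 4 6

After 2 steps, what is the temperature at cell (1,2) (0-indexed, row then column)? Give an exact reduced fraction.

Step 1: cell (1,2) = 15/4
Step 2: cell (1,2) = 327/80
Full grid after step 2:
  43/12 151/40 15/4
  851/240 181/50 327/80
  127/36 239/60 17/4

Answer: 327/80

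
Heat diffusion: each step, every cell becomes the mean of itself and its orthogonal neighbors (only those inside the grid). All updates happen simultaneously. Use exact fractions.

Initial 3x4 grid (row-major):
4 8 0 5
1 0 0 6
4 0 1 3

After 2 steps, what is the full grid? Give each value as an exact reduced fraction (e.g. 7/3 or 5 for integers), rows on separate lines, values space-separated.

After step 1:
  13/3 3 13/4 11/3
  9/4 9/5 7/5 7/2
  5/3 5/4 1 10/3
After step 2:
  115/36 743/240 679/240 125/36
  201/80 97/50 219/100 119/40
  31/18 343/240 419/240 47/18

Answer: 115/36 743/240 679/240 125/36
201/80 97/50 219/100 119/40
31/18 343/240 419/240 47/18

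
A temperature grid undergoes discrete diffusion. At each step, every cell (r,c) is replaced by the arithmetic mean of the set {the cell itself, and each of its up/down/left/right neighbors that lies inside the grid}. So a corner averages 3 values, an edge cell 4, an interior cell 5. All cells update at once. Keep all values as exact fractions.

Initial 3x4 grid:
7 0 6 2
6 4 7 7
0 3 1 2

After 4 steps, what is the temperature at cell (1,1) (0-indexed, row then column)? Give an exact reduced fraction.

Step 1: cell (1,1) = 4
Step 2: cell (1,1) = 39/10
Step 3: cell (1,1) = 457/120
Step 4: cell (1,1) = 55351/14400
Full grid after step 4:
  104243/25920 4417/1080 3059/720 18577/4320
  129863/34560 55351/14400 14317/3600 71479/17280
  3359/960 3379/960 32063/8640 25013/6480

Answer: 55351/14400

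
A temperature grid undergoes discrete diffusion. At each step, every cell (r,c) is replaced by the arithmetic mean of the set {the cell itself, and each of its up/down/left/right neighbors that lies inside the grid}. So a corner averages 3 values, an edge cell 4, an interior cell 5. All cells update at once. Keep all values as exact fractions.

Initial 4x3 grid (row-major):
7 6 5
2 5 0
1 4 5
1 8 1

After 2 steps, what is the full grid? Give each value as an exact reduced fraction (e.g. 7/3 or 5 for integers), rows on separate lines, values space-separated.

After step 1:
  5 23/4 11/3
  15/4 17/5 15/4
  2 23/5 5/2
  10/3 7/2 14/3
After step 2:
  29/6 1069/240 79/18
  283/80 17/4 799/240
  821/240 16/5 931/240
  53/18 161/40 32/9

Answer: 29/6 1069/240 79/18
283/80 17/4 799/240
821/240 16/5 931/240
53/18 161/40 32/9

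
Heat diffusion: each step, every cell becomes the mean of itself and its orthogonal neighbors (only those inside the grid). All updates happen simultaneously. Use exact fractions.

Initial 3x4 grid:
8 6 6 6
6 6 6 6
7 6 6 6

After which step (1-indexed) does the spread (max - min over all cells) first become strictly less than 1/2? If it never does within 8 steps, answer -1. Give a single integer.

Step 1: max=27/4, min=6, spread=3/4
Step 2: max=239/36, min=6, spread=23/36
Step 3: max=2789/432, min=6, spread=197/432
  -> spread < 1/2 first at step 3
Step 4: max=166321/25920, min=1735/288, spread=10171/25920
Step 5: max=9887147/1555200, min=9079/1500, spread=2370199/7776000
Step 6: max=590632633/93312000, min=7870369/1296000, spread=4793213/18662400
Step 7: max=35280227267/5598720000, min=236976743/38880000, spread=46223051/223948800
Step 8: max=2110606548553/335923200000, min=2375924027/388800000, spread=2312327569/13436928000

Answer: 3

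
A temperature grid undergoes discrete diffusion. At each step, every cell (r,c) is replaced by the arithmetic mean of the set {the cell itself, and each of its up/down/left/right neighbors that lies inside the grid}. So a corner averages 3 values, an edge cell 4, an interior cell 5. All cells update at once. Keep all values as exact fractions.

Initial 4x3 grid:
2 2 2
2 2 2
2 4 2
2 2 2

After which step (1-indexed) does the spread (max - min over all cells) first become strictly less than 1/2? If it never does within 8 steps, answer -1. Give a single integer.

Step 1: max=5/2, min=2, spread=1/2
Step 2: max=123/50, min=2, spread=23/50
  -> spread < 1/2 first at step 2
Step 3: max=5611/2400, min=413/200, spread=131/480
Step 4: max=49751/21600, min=7591/3600, spread=841/4320
Step 5: max=19822051/8640000, min=1533373/720000, spread=56863/345600
Step 6: max=177054341/77760000, min=13949543/6480000, spread=386393/3110400
Step 7: max=70601723131/31104000000, min=5604358813/2592000000, spread=26795339/248832000
Step 8: max=4216295714129/1866240000000, min=338126149667/155520000000, spread=254051069/2985984000

Answer: 2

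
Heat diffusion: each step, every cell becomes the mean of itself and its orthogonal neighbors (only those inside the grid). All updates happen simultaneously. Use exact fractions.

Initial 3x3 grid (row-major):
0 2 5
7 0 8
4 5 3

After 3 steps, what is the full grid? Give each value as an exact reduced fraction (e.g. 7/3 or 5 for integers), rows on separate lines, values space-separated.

After step 1:
  3 7/4 5
  11/4 22/5 4
  16/3 3 16/3
After step 2:
  5/2 283/80 43/12
  929/240 159/50 281/60
  133/36 271/60 37/9
After step 3:
  1189/360 15361/4800 2833/720
  47683/14400 11873/3000 7001/1800
  8699/2160 872/225 599/135

Answer: 1189/360 15361/4800 2833/720
47683/14400 11873/3000 7001/1800
8699/2160 872/225 599/135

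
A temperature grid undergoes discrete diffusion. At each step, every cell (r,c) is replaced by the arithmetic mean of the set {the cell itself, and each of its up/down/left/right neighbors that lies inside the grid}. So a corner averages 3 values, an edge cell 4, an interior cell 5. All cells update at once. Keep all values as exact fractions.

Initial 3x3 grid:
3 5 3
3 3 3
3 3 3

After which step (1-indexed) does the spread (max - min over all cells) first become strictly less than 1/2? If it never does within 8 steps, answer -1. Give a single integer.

Step 1: max=11/3, min=3, spread=2/3
Step 2: max=427/120, min=3, spread=67/120
Step 3: max=3677/1080, min=307/100, spread=1807/5400
  -> spread < 1/2 first at step 3
Step 4: max=1453963/432000, min=8461/2700, spread=33401/144000
Step 5: max=12893933/3888000, min=853391/270000, spread=3025513/19440000
Step 6: max=5130526867/1555200000, min=45955949/14400000, spread=53531/497664
Step 7: max=305968925849/93312000000, min=12455116051/3888000000, spread=450953/5971968
Step 8: max=18305063560603/5598720000000, min=1500688610519/466560000000, spread=3799043/71663616

Answer: 3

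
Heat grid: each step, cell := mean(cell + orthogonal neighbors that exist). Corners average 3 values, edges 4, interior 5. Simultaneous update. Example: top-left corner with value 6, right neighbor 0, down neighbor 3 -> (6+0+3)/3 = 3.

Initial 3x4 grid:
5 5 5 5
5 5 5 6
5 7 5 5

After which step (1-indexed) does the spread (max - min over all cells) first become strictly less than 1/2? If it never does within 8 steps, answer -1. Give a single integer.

Answer: 3

Derivation:
Step 1: max=17/3, min=5, spread=2/3
Step 2: max=331/60, min=5, spread=31/60
Step 3: max=2911/540, min=767/150, spread=749/2700
  -> spread < 1/2 first at step 3
Step 4: max=289243/54000, min=13909/2700, spread=11063/54000
Step 5: max=17254927/3240000, min=700573/135000, spread=17647/129600
Step 6: max=1031356793/194400000, min=50628029/9720000, spread=18796213/194400000
Step 7: max=61762760887/11664000000, min=1523527393/291600000, spread=273888389/3888000000
Step 8: max=8877992556127/1679616000000, min=20349289511/3888000000, spread=696795899/13436928000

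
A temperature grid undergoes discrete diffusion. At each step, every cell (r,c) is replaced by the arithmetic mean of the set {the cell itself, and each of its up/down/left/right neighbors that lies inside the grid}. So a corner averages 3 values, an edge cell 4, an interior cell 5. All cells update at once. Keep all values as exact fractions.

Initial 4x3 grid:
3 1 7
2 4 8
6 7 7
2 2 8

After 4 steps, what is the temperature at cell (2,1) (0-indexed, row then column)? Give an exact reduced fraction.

Step 1: cell (2,1) = 26/5
Step 2: cell (2,1) = 261/50
Step 3: cell (2,1) = 10011/2000
Step 4: cell (2,1) = 594869/120000
Full grid after step 4:
  168319/43200 3769673/864000 637357/129600
  9217/2250 1680007/360000 567541/108000
  236303/54000 594869/120000 593981/108000
  587677/129600 1438931/288000 712277/129600

Answer: 594869/120000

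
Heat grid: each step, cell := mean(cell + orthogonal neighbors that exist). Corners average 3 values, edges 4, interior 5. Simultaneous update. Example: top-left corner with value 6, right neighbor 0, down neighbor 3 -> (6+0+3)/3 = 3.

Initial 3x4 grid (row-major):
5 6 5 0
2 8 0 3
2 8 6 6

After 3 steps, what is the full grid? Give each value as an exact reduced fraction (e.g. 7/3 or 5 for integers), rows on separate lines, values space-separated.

Answer: 1231/270 33077/7200 26677/7200 454/135
68569/14400 6809/1500 6469/1500 50609/14400
3371/720 1989/400 337/75 1021/240

Derivation:
After step 1:
  13/3 6 11/4 8/3
  17/4 24/5 22/5 9/4
  4 6 5 5
After step 2:
  175/36 1073/240 949/240 23/9
  1043/240 509/100 96/25 859/240
  19/4 99/20 51/10 49/12
After step 3:
  1231/270 33077/7200 26677/7200 454/135
  68569/14400 6809/1500 6469/1500 50609/14400
  3371/720 1989/400 337/75 1021/240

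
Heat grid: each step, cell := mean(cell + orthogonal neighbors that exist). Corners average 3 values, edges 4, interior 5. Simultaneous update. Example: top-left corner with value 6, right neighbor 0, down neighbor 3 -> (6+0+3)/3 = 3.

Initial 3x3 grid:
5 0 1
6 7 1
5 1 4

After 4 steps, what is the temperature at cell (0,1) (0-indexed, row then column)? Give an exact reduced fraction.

Step 1: cell (0,1) = 13/4
Step 2: cell (0,1) = 127/48
Step 3: cell (0,1) = 9473/2880
Step 4: cell (0,1) = 544591/172800
Full grid after step 4:
  24127/6480 544591/172800 37289/12960
  654341/172800 125521/36000 496091/172800
  961/240 200597/57600 4601/1440

Answer: 544591/172800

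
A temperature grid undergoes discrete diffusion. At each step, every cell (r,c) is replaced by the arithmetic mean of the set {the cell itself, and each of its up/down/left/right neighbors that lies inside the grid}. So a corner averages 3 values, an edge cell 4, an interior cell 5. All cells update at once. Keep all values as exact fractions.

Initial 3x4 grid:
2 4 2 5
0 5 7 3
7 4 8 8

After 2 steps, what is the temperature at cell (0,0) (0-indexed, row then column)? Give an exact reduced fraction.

Step 1: cell (0,0) = 2
Step 2: cell (0,0) = 35/12
Full grid after step 2:
  35/12 55/16 193/48 163/36
  79/24 87/20 26/5 245/48
  79/18 245/48 289/48 113/18

Answer: 35/12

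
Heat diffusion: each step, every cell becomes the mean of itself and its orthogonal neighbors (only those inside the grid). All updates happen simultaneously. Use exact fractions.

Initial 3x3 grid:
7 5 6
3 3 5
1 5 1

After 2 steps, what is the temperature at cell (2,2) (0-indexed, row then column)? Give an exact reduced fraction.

Step 1: cell (2,2) = 11/3
Step 2: cell (2,2) = 119/36
Full grid after step 2:
  55/12 1187/240 43/9
  157/40 96/25 339/80
  3 401/120 119/36

Answer: 119/36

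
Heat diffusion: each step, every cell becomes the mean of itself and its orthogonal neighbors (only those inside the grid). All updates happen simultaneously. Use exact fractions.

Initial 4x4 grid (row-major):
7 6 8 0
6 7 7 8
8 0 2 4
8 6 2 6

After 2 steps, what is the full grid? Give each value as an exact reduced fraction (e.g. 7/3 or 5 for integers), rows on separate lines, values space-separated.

After step 1:
  19/3 7 21/4 16/3
  7 26/5 32/5 19/4
  11/2 23/5 3 5
  22/3 4 4 4
After step 2:
  61/9 1427/240 1439/240 46/9
  721/120 151/25 123/25 1289/240
  733/120 223/50 23/5 67/16
  101/18 299/60 15/4 13/3

Answer: 61/9 1427/240 1439/240 46/9
721/120 151/25 123/25 1289/240
733/120 223/50 23/5 67/16
101/18 299/60 15/4 13/3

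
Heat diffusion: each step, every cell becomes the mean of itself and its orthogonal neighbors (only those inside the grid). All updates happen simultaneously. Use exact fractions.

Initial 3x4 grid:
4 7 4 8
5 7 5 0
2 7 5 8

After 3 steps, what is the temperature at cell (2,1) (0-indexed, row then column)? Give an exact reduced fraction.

Step 1: cell (2,1) = 21/4
Step 2: cell (2,1) = 671/120
Step 3: cell (2,1) = 9241/1800
Full grid after step 3:
  722/135 1177/225 1601/300 3469/720
  12133/2400 5447/1000 30107/6000 73393/14400
  2803/540 9241/1800 1207/225 10607/2160

Answer: 9241/1800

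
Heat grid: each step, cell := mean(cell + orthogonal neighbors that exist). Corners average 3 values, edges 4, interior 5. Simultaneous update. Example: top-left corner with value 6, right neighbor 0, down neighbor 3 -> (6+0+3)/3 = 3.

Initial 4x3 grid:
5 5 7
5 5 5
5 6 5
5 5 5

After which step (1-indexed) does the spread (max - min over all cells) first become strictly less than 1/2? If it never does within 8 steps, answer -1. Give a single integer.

Answer: 2

Derivation:
Step 1: max=17/3, min=5, spread=2/3
Step 2: max=50/9, min=409/80, spread=319/720
  -> spread < 1/2 first at step 2
Step 3: max=11737/2160, min=1847/360, spread=131/432
Step 4: max=87151/16200, min=222551/43200, spread=5911/25920
Step 5: max=20770181/3888000, min=13374979/2592000, spread=56617/311040
Step 6: max=1240212829/233280000, min=804743861/155520000, spread=2647763/18662400
Step 7: max=74166891311/13996800000, min=48387457999/9331200000, spread=25371269/223948800
Step 8: max=4438897973749/839808000000, min=2908965142541/559872000000, spread=1207204159/13436928000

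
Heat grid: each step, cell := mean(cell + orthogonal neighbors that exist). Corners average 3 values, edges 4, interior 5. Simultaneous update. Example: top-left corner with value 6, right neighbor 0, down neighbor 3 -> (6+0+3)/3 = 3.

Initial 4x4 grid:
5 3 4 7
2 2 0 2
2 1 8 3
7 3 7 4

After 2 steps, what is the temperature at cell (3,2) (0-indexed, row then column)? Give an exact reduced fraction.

Answer: 277/60

Derivation:
Step 1: cell (3,2) = 11/2
Step 2: cell (3,2) = 277/60
Full grid after step 2:
  115/36 179/60 109/30 65/18
  641/240 57/20 151/50 887/240
  259/80 161/50 399/100 943/240
  23/6 43/10 277/60 173/36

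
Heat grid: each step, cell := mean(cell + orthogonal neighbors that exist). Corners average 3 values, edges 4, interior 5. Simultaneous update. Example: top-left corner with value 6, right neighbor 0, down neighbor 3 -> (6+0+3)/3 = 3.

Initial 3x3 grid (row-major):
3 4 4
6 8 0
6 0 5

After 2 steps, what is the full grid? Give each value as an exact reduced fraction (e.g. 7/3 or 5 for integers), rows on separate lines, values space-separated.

After step 1:
  13/3 19/4 8/3
  23/4 18/5 17/4
  4 19/4 5/3
After step 2:
  89/18 307/80 35/9
  1061/240 231/50 731/240
  29/6 841/240 32/9

Answer: 89/18 307/80 35/9
1061/240 231/50 731/240
29/6 841/240 32/9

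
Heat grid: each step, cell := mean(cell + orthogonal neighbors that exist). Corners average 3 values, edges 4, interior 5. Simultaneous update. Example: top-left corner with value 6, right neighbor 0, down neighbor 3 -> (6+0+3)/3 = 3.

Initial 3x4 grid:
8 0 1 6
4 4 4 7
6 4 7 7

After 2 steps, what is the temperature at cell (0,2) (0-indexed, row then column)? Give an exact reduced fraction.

Answer: 229/60

Derivation:
Step 1: cell (0,2) = 11/4
Step 2: cell (0,2) = 229/60
Full grid after step 2:
  17/4 33/10 229/60 161/36
  521/120 109/25 441/100 167/30
  185/36 1117/240 447/80 37/6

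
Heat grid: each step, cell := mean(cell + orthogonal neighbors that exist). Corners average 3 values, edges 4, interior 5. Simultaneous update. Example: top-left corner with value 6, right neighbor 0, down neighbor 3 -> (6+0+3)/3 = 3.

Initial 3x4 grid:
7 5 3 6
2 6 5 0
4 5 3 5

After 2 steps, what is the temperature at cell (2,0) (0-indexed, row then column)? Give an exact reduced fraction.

Step 1: cell (2,0) = 11/3
Step 2: cell (2,0) = 155/36
Full grid after step 2:
  44/9 289/60 41/10 47/12
  1061/240 9/2 17/4 49/15
  155/36 259/60 113/30 67/18

Answer: 155/36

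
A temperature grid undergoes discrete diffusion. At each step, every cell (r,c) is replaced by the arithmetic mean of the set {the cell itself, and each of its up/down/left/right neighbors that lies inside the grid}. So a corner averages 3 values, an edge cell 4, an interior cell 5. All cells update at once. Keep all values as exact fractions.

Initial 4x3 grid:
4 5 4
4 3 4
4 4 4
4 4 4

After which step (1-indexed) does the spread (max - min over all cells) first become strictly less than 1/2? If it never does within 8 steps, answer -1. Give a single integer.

Answer: 2

Derivation:
Step 1: max=13/3, min=15/4, spread=7/12
Step 2: max=25/6, min=193/50, spread=23/75
  -> spread < 1/2 first at step 2
Step 3: max=1759/432, min=3909/1000, spread=8789/54000
Step 4: max=436583/108000, min=283877/72000, spread=4307/43200
Step 5: max=7811381/1944000, min=15801/4000, spread=26419/388800
Step 6: max=1559067443/388800000, min=37948981/9600000, spread=1770697/31104000
Step 7: max=13999833913/3499200000, min=3077898739/777600000, spread=11943167/279936000
Step 8: max=5595098093483/1399680000000, min=1231883682149/311040000000, spread=825944381/22394880000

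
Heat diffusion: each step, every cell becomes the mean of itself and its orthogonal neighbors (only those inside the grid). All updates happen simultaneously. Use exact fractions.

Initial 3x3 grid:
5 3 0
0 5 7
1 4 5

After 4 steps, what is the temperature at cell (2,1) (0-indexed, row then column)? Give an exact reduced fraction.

Answer: 1020739/288000

Derivation:
Step 1: cell (2,1) = 15/4
Step 2: cell (2,1) = 291/80
Step 3: cell (2,1) = 17237/4800
Step 4: cell (2,1) = 1020739/288000
Full grid after step 4:
  100019/32400 322663/96000 236813/64800
  2684717/864000 25973/7500 3281467/864000
  207163/64800 1020739/288000 125569/32400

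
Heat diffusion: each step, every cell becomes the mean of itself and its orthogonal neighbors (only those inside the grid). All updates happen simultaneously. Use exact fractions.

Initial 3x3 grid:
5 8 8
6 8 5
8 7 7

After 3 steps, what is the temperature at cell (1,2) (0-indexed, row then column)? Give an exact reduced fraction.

Answer: 6271/900

Derivation:
Step 1: cell (1,2) = 7
Step 2: cell (1,2) = 407/60
Step 3: cell (1,2) = 6271/900
Full grid after step 3:
  1831/270 99961/14400 1657/240
  99511/14400 20591/3000 6271/900
  1657/240 50393/7200 7429/1080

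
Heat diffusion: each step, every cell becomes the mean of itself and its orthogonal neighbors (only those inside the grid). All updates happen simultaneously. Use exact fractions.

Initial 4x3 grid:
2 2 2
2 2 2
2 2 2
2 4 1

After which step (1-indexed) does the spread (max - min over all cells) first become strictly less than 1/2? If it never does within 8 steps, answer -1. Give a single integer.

Answer: 2

Derivation:
Step 1: max=8/3, min=7/4, spread=11/12
Step 2: max=193/80, min=31/16, spread=19/40
  -> spread < 1/2 first at step 2
Step 3: max=5029/2160, min=95/48, spread=377/1080
Step 4: max=645289/288000, min=3007/1500, spread=13589/57600
Step 5: max=17295397/7776000, min=434867/216000, spread=328037/1555200
Step 6: max=1022936303/466560000, min=13179649/6480000, spread=2960063/18662400
Step 7: max=60994371877/27993600000, min=132401561/64800000, spread=151875901/1119744000
Step 8: max=3634172277743/1679616000000, min=749392721/364500000, spread=289552991/2687385600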